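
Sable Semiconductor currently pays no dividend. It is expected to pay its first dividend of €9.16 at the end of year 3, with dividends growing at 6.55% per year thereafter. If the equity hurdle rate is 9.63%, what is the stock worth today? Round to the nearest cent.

Deferred-dividend DDM. At t=2 the remaining stream is a growing perpetuity with first payment D_3 = 9.16.
V_2 = D_3/(r−g) = 9.16/(0.0963−0.0655) = 297.4026
P₀ = V_2/(1+r)^2 = 297.4026/(1+0.0963)^2 = 247.4491

€247.45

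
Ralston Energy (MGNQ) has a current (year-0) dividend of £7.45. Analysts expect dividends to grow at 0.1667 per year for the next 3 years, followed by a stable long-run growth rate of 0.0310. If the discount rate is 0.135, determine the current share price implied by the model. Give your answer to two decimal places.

Two-stage DDM. Project D₁…D_3 at 0.1667, terminal growth 0.031, discount at r = 0.135.
D_1 = 8.6919
D_2 = 10.1409
D_3 = 11.8313
Terminal value at t=3: TV = D_4/(r−g) = 12.1981/(0.135−0.031) = 117.2895
P₀ = 8.6919/(1+0.135)^1 + 10.1409/(1+0.135)^2 + 11.8313/(1+0.135)^3 + 117.2895/(1+0.135)^3 = 103.8398

£103.84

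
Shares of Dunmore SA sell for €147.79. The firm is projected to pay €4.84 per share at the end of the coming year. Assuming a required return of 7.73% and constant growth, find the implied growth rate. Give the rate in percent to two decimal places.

From P₀ = D₁/(r − g), the implied growth is g = r − D₁/P₀.
g = 0.0773 − 4.84/147.79 = 0.0773 − 0.03275 = 0.04455

4.46%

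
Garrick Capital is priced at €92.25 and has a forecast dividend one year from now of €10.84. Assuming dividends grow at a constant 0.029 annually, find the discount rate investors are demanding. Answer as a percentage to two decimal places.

14.65%

Rearranging the constant-growth DDM: r = D₁/P₀ + g.
r = 10.8400 / 92.25 + 0.029 = 0.11751 + 0.029 = 0.14651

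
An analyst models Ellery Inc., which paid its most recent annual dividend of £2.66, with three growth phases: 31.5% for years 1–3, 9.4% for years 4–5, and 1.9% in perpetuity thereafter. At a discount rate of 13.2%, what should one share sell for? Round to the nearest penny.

£53.89

Three-stage DDM. Project D₁…D_5; terminal Gordon value at t=5 with g = 0.019; discount at r = 0.132.
D_1 = 3.4979
D_2 = 4.5997
D_3 = 6.0487
D_4 = 6.6172
D_5 = 7.2392
TV_5 = 7.3768/(0.132−0.019) = 65.2814
P₀ = Σ Dₜ/(1+r)ᵗ + TV_5/(1+r)^5 = 53.8941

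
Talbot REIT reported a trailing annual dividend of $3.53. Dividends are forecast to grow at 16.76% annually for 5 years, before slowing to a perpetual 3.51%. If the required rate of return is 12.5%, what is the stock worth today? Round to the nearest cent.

$68.70

Two-stage DDM. Project D₁…D_5 at 0.1676, terminal growth 0.0351, discount at r = 0.125.
D_1 = 4.1216
D_2 = 4.8124
D_3 = 5.6190
D_4 = 6.5607
D_5 = 7.6603
Terminal value at t=5: TV = D_6/(r−g) = 7.9292/(0.125−0.0351) = 88.1998
P₀ = 4.1216/(1+0.125)^1 + 4.8124/(1+0.125)^2 + 5.6190/(1+0.125)^3 + 6.5607/(1+0.125)^4 + 7.6603/(1+0.125)^5 + 88.1998/(1+0.125)^5 = 68.7038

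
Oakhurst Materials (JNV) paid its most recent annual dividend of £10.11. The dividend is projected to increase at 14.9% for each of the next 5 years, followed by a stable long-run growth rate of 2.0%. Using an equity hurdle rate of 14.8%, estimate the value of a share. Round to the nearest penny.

£131.60

Two-stage DDM. Project D₁…D_5 at 0.149, terminal growth 0.02, discount at r = 0.148.
D_1 = 11.6164
D_2 = 13.3472
D_3 = 15.3360
D_4 = 17.6210
D_5 = 20.2466
Terminal value at t=5: TV = D_6/(r−g) = 20.6515/(0.148−0.02) = 161.3398
P₀ = 11.6164/(1+0.148)^1 + 13.3472/(1+0.148)^2 + 15.3360/(1+0.148)^3 + 17.6210/(1+0.148)^4 + 20.2466/(1+0.148)^5 + 161.3398/(1+0.148)^5 = 131.5978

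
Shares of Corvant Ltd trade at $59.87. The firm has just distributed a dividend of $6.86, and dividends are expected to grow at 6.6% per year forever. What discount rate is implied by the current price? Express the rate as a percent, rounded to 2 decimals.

Rearranging the constant-growth DDM: r = D₁/P₀ + g.
D₁ = 6.86 × (1 + 0.066) = 7.3128.
r = 7.3128 / 59.87 + 0.066 = 0.12214 + 0.066 = 0.18814

18.81%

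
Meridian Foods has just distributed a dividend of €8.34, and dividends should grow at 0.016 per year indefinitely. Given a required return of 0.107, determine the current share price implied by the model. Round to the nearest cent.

€93.11

Gordon growth model: P₀ = D₁/(r − g). D₁ = 8.34 × (1 + 0.016) = 8.4734.
P₀ = 8.4734 / (0.107 − 0.016) = 8.4734 / 0.091 = 93.1147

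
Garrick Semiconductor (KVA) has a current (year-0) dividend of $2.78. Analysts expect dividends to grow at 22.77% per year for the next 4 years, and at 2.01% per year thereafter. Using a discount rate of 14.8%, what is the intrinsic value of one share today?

Two-stage DDM. Project D₁…D_4 at 0.2277, terminal growth 0.0201, discount at r = 0.148.
D_1 = 3.4130
D_2 = 4.1901
D_3 = 5.1442
D_4 = 6.3156
Terminal value at t=4: TV = D_5/(r−g) = 6.4425/(0.148−0.0201) = 50.3716
P₀ = 3.4130/(1+0.148)^1 + 4.1901/(1+0.148)^2 + 5.1442/(1+0.148)^3 + 6.3156/(1+0.148)^4 + 50.3716/(1+0.148)^4 = 42.1901

$42.19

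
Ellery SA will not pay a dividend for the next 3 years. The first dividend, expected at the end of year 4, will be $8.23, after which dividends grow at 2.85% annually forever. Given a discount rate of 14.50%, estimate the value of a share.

Deferred-dividend DDM. At t=3 the remaining stream is a growing perpetuity with first payment D_4 = 8.23.
V_3 = D_4/(r−g) = 8.23/(0.145−0.0285) = 70.6438
P₀ = V_3/(1+r)^3 = 70.6438/(1+0.145)^3 = 47.0606

$47.06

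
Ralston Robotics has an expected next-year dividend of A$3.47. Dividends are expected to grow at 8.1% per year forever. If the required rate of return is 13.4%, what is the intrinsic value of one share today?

Gordon growth model: P₀ = D₁/(r − g), with D₁ = 3.47 given directly.
P₀ = 3.4700 / (0.134 − 0.081) = 3.4700 / 0.053 = 65.4717

A$65.47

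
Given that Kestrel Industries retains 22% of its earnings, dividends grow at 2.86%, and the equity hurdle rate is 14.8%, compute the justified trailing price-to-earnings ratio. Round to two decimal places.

Payout ratio b = 1 − 0.22 = 0.78.
Justified trailing P/E = b(1+g)/(r−g) = 0.78×(1+0.0286)/(0.148−0.0286) = 6.7195

6.72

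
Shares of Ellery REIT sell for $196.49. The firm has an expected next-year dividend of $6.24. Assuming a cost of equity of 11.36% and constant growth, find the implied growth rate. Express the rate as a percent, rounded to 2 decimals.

From P₀ = D₁/(r − g), the implied growth is g = r − D₁/P₀.
g = 0.1136 − 6.24/196.49 = 0.1136 − 0.03176 = 0.08184

8.18%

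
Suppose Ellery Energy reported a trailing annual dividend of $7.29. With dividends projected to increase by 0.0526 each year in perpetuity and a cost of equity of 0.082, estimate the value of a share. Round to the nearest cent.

Gordon growth model: P₀ = D₁/(r − g). D₁ = 7.29 × (1 + 0.0526) = 7.6735.
P₀ = 7.6735 / (0.082 − 0.0526) = 7.6735 / 0.0294 = 261.0018

$261.00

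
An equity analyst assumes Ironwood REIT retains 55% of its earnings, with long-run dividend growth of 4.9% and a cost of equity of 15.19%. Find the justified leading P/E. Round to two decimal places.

Payout ratio b = 1 − 0.55 = 0.45.
Justified leading P/E = b/(r−g) = 0.45/(0.1519−0.049) = 4.3732

4.37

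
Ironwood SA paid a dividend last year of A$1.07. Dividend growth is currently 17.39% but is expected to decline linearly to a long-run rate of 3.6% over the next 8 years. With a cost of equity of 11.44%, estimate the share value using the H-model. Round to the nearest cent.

H-model: P₀ = D₀[(1+g_L) + H(g_S−g_L)]/(r−g_L), with H = 8/2 = 4.
P₀ = 1.07 × [(1+0.036) + 4×(0.1739−0.036)] / (0.1144−0.036)
   = 1.07 × 1.5876 / 0.0784 = 21.6675

A$21.67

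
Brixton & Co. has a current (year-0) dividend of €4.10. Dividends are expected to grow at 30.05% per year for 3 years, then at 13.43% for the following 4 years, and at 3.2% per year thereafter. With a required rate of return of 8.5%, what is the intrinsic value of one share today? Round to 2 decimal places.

€213.68

Three-stage DDM. Project D₁…D_7; terminal Gordon value at t=7 with g = 0.032; discount at r = 0.085.
D_1 = 5.3320
D_2 = 6.9343
D_3 = 9.0181
D_4 = 10.2292
D_5 = 11.6030
D_6 = 13.1613
D_7 = 14.9289
TV_7 = 15.4066/(0.085−0.032) = 290.6903
P₀ = Σ Dₜ/(1+r)ᵗ + TV_7/(1+r)^7 = 213.6822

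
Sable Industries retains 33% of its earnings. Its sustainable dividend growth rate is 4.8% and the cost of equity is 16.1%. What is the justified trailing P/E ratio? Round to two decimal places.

Payout ratio b = 1 − 0.33 = 0.67.
Justified trailing P/E = b(1+g)/(r−g) = 0.67×(1+0.048)/(0.161−0.048) = 6.2138

6.21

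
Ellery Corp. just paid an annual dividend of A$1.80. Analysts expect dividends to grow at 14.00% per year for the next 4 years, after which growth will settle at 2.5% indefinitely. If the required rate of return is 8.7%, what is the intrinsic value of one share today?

A$44.12

Two-stage DDM. Project D₁…D_4 at 0.14, terminal growth 0.025, discount at r = 0.087.
D_1 = 2.0520
D_2 = 2.3393
D_3 = 2.6668
D_4 = 3.0401
Terminal value at t=4: TV = D_5/(r−g) = 3.1161/(0.087−0.025) = 50.2602
P₀ = 2.0520/(1+0.087)^1 + 2.3393/(1+0.087)^2 + 2.6668/(1+0.087)^3 + 3.0401/(1+0.087)^4 + 50.2602/(1+0.087)^4 = 44.1218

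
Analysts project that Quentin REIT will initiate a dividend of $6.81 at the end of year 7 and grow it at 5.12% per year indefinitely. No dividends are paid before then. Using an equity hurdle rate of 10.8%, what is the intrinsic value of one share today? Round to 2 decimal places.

Deferred-dividend DDM. At t=6 the remaining stream is a growing perpetuity with first payment D_7 = 6.81.
V_6 = D_7/(r−g) = 6.81/(0.108−0.0512) = 119.8944
P₀ = V_6/(1+r)^6 = 119.8944/(1+0.108)^6 = 64.7978

$64.80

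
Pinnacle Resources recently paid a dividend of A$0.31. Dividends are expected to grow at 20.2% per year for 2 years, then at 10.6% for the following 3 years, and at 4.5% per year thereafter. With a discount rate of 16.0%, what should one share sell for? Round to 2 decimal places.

A$4.18

Three-stage DDM. Project D₁…D_5; terminal Gordon value at t=5 with g = 0.045; discount at r = 0.16.
D_1 = 0.3726
D_2 = 0.4479
D_3 = 0.4954
D_4 = 0.5479
D_5 = 0.6059
TV_5 = 0.6332/(0.16−0.045) = 5.5062
P₀ = Σ Dₜ/(1+r)ᵗ + TV_5/(1+r)^5 = 4.1841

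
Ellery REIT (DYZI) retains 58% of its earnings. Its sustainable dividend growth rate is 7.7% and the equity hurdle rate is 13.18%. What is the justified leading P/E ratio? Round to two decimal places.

7.66

Payout ratio b = 1 − 0.58 = 0.42.
Justified leading P/E = b/(r−g) = 0.42/(0.1318−0.077) = 7.6642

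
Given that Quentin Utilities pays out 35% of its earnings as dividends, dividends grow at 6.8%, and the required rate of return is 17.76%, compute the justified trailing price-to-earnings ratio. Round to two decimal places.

Justified trailing P/E = b(1+g)/(r−g) = 0.35×(1+0.068)/(0.1776−0.068) = 3.4106

3.41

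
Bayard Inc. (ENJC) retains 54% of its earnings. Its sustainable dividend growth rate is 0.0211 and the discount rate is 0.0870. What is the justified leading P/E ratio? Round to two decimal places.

Payout ratio b = 1 − 0.54 = 0.46.
Justified leading P/E = b/(r−g) = 0.46/(0.087−0.0211) = 6.9803

6.98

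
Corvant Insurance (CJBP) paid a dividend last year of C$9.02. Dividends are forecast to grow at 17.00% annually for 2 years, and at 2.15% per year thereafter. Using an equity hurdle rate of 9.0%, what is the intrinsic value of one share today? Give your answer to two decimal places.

C$175.05

Two-stage DDM. Project D₁…D_2 at 0.17, terminal growth 0.0215, discount at r = 0.09.
D_1 = 10.5534
D_2 = 12.3475
Terminal value at t=2: TV = D_3/(r−g) = 12.6129/(0.09−0.0215) = 184.1306
P₀ = 10.5534/(1+0.09)^1 + 12.3475/(1+0.09)^2 + 184.1306/(1+0.09)^2 = 175.0537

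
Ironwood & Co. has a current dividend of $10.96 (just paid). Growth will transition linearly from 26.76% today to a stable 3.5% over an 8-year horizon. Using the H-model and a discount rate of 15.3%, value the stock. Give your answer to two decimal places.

H-model: P₀ = D₀[(1+g_L) + H(g_S−g_L)]/(r−g_L), with H = 8/2 = 4.
P₀ = 10.96 × [(1+0.035) + 4×(0.2676−0.035)] / (0.153−0.035)
   = 10.96 × 1.9654 / 0.118 = 182.5490

$182.55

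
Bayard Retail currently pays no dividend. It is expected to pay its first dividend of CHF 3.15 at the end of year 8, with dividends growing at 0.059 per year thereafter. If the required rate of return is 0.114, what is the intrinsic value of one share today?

Deferred-dividend DDM. At t=7 the remaining stream is a growing perpetuity with first payment D_8 = 3.15.
V_7 = D_8/(r−g) = 3.15/(0.114−0.059) = 57.2727
P₀ = V_7/(1+r)^7 = 57.2727/(1+0.114)^7 = 26.9000

CHF 26.90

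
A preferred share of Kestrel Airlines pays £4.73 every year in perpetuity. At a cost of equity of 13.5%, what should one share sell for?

Zero-growth DDM (perpetuity): P₀ = D/r = 4.73 / 0.135 = 35.0370

£35.04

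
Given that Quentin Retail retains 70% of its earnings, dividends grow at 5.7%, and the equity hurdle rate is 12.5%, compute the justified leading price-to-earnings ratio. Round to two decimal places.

4.41

Payout ratio b = 1 − 0.70 = 0.30.
Justified leading P/E = b/(r−g) = 0.30/(0.125−0.057) = 4.4118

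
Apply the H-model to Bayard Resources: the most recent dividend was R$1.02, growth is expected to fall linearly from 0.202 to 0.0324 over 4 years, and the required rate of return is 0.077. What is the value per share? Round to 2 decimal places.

H-model: P₀ = D₀[(1+g_L) + H(g_S−g_L)]/(r−g_L), with H = 4/2 = 2.
P₀ = 1.02 × [(1+0.0324) + 2×(0.202−0.0324)] / (0.077−0.0324)
   = 1.02 × 1.3716 / 0.0446 = 31.3684

R$31.37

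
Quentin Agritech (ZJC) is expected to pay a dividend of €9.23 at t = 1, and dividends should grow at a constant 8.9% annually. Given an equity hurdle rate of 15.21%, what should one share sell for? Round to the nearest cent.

Gordon growth model: P₀ = D₁/(r − g), with D₁ = 9.23 given directly.
P₀ = 9.2300 / (0.1521 − 0.089) = 9.2300 / 0.0631 = 146.2758

€146.28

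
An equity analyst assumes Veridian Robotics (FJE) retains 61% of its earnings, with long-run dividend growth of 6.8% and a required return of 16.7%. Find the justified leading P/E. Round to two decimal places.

3.94

Payout ratio b = 1 − 0.61 = 0.39.
Justified leading P/E = b/(r−g) = 0.39/(0.167−0.068) = 3.9394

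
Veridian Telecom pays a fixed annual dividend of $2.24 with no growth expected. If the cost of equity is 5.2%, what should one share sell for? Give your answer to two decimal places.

Zero-growth DDM (perpetuity): P₀ = D/r = 2.24 / 0.052 = 43.0769

$43.08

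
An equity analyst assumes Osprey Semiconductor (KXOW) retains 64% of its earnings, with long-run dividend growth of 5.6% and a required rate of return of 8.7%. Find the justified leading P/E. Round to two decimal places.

Payout ratio b = 1 − 0.64 = 0.36.
Justified leading P/E = b/(r−g) = 0.36/(0.087−0.056) = 11.6129

11.61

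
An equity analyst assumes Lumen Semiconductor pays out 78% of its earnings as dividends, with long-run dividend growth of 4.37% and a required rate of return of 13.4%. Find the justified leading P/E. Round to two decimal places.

8.64

Justified leading P/E = b/(r−g) = 0.78/(0.134−0.0437) = 8.6379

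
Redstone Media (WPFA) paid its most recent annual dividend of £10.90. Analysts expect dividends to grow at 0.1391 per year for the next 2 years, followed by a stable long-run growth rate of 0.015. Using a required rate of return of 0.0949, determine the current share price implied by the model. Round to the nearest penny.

Two-stage DDM. Project D₁…D_2 at 0.1391, terminal growth 0.015, discount at r = 0.0949.
D_1 = 12.4162
D_2 = 14.1433
Terminal value at t=2: TV = D_3/(r−g) = 14.3554/(0.0949−0.015) = 179.6675
P₀ = 12.4162/(1+0.0949)^1 + 14.1433/(1+0.0949)^2 + 179.6675/(1+0.0949)^2 = 173.0098

£173.01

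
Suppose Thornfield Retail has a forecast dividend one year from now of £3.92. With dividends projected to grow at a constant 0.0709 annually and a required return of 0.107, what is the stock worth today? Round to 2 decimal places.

Gordon growth model: P₀ = D₁/(r − g), with D₁ = 3.92 given directly.
P₀ = 3.9200 / (0.107 − 0.0709) = 3.9200 / 0.0361 = 108.5873

£108.59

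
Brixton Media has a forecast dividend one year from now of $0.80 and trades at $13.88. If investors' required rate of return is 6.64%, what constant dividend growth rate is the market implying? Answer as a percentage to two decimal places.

0.88%

From P₀ = D₁/(r − g), the implied growth is g = r − D₁/P₀.
g = 0.0664 − 0.80/13.88 = 0.0664 − 0.05764 = 0.00876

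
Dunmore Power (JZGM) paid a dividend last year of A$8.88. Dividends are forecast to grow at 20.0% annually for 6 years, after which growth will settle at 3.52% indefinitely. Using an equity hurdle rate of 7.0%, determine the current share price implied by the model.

A$606.71

Two-stage DDM. Project D₁…D_6 at 0.2, terminal growth 0.0352, discount at r = 0.07.
D_1 = 10.6560
D_2 = 12.7872
D_3 = 15.3446
D_4 = 18.4136
D_5 = 22.0963
D_6 = 26.5155
Terminal value at t=6: TV = D_7/(r−g) = 27.4489/(0.07−0.0352) = 788.7611
P₀ = 10.6560/(1+0.07)^1 + 12.7872/(1+0.07)^2 + 15.3446/(1+0.07)^3 + 18.4136/(1+0.07)^4 + 22.0963/(1+0.07)^5 + 26.5155/(1+0.07)^6 + 788.7611/(1+0.07)^6 = 606.7087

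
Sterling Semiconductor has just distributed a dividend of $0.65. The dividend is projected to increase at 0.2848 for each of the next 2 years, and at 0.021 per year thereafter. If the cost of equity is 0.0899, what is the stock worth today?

Two-stage DDM. Project D₁…D_2 at 0.2848, terminal growth 0.021, discount at r = 0.0899.
D_1 = 0.8351
D_2 = 1.0730
Terminal value at t=2: TV = D_3/(r−g) = 1.0955/(0.0899−0.021) = 15.8998
P₀ = 0.8351/(1+0.0899)^1 + 1.0730/(1+0.0899)^2 + 15.8998/(1+0.0899)^2 = 15.0545

$15.05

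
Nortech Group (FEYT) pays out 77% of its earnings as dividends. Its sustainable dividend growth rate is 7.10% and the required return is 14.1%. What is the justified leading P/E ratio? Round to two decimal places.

Justified leading P/E = b/(r−g) = 0.77/(0.141−0.071) = 11.0000

11.00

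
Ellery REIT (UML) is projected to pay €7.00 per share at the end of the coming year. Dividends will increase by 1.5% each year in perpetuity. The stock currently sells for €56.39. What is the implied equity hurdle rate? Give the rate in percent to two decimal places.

13.91%

Rearranging the constant-growth DDM: r = D₁/P₀ + g.
r = 7.0000 / 56.39 + 0.015 = 0.12414 + 0.015 = 0.13914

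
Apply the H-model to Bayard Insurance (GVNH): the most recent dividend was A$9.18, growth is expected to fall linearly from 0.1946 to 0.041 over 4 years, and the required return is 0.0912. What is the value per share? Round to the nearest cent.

A$246.54

H-model: P₀ = D₀[(1+g_L) + H(g_S−g_L)]/(r−g_L), with H = 4/2 = 2.
P₀ = 9.18 × [(1+0.041) + 2×(0.1946−0.041)] / (0.0912−0.041)
   = 9.18 × 1.3482 / 0.0502 = 246.5433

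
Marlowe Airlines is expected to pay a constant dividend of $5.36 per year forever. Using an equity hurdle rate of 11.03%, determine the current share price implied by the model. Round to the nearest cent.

$48.59

Zero-growth DDM (perpetuity): P₀ = D/r = 5.36 / 0.1103 = 48.5947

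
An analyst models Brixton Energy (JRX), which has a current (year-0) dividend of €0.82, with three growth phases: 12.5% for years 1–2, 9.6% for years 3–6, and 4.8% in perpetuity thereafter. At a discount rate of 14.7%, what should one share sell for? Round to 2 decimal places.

€11.37

Three-stage DDM. Project D₁…D_6; terminal Gordon value at t=6 with g = 0.048; discount at r = 0.147.
D_1 = 0.9225
D_2 = 1.0378
D_3 = 1.1374
D_4 = 1.2466
D_5 = 1.3663
D_6 = 1.4975
TV_6 = 1.5694/(0.147−0.048) = 15.8521
P₀ = Σ Dₜ/(1+r)ᵗ + TV_6/(1+r)^6 = 11.3746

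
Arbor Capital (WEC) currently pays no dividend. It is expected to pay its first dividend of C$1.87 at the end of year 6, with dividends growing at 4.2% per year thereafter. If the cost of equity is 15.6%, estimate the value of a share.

Deferred-dividend DDM. At t=5 the remaining stream is a growing perpetuity with first payment D_6 = 1.87.
V_5 = D_6/(r−g) = 1.87/(0.156−0.042) = 16.4035
P₀ = V_5/(1+r)^5 = 16.4035/(1+0.156)^5 = 7.9460

C$7.95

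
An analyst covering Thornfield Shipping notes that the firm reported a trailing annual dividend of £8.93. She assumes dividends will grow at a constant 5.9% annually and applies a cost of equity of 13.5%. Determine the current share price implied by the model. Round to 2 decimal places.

Gordon growth model: P₀ = D₁/(r − g). D₁ = 8.93 × (1 + 0.059) = 9.4569.
P₀ = 9.4569 / (0.135 − 0.059) = 9.4569 / 0.076 = 124.4325

£124.43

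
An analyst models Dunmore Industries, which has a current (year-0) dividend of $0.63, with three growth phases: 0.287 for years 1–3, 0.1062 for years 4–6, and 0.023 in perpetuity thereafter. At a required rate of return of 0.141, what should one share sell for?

$12.11

Three-stage DDM. Project D₁…D_6; terminal Gordon value at t=6 with g = 0.023; discount at r = 0.141.
D_1 = 0.8108
D_2 = 1.0435
D_3 = 1.3430
D_4 = 1.4856
D_5 = 1.6434
D_6 = 1.8179
TV_6 = 1.8597/(0.141−0.023) = 15.7605
P₀ = Σ Dₜ/(1+r)ᵗ + TV_6/(1+r)^6 = 12.1091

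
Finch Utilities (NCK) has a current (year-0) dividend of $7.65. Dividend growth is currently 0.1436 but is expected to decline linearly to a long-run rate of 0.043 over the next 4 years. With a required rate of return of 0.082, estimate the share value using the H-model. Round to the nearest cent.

$244.05

H-model: P₀ = D₀[(1+g_L) + H(g_S−g_L)]/(r−g_L), with H = 4/2 = 2.
P₀ = 7.65 × [(1+0.043) + 2×(0.1436−0.043)] / (0.082−0.043)
   = 7.65 × 1.2442 / 0.039 = 244.0546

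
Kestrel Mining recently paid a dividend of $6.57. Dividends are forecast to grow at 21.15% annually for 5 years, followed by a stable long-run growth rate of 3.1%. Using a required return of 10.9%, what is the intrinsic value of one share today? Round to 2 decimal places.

Two-stage DDM. Project D₁…D_5 at 0.2115, terminal growth 0.031, discount at r = 0.109.
D_1 = 7.9596
D_2 = 9.6430
D_3 = 11.6825
D_4 = 14.1533
D_5 = 17.1468
Terminal value at t=5: TV = D_6/(r−g) = 17.6783/(0.109−0.031) = 226.6452
P₀ = 7.9596/(1+0.109)^1 + 9.6430/(1+0.109)^2 + 11.6825/(1+0.109)^3 + 14.1533/(1+0.109)^4 + 17.1468/(1+0.109)^5 + 226.6452/(1+0.109)^5 = 178.2722

$178.27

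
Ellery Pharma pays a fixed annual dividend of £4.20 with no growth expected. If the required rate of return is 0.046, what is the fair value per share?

£91.30

Zero-growth DDM (perpetuity): P₀ = D/r = 4.20 / 0.046 = 91.3043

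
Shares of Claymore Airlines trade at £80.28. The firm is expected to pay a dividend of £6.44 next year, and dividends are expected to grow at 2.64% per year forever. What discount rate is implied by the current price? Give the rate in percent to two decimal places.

Rearranging the constant-growth DDM: r = D₁/P₀ + g.
r = 6.4400 / 80.28 + 0.0264 = 0.08022 + 0.0264 = 0.10662

10.66%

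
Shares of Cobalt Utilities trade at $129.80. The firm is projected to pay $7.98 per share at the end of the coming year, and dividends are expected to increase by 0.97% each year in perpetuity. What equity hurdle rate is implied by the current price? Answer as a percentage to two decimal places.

Rearranging the constant-growth DDM: r = D₁/P₀ + g.
r = 7.9800 / 129.80 + 0.0097 = 0.06148 + 0.0097 = 0.07118

7.12%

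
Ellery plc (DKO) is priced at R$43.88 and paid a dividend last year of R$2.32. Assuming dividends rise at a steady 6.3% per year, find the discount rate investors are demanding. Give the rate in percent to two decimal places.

Rearranging the constant-growth DDM: r = D₁/P₀ + g.
D₁ = 2.32 × (1 + 0.063) = 2.4662.
r = 2.4662 / 43.88 + 0.063 = 0.05620 + 0.063 = 0.11920

11.92%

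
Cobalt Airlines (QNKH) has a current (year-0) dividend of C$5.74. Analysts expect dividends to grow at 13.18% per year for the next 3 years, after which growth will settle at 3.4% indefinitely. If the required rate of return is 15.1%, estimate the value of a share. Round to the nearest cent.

C$64.88

Two-stage DDM. Project D₁…D_3 at 0.1318, terminal growth 0.034, discount at r = 0.151.
D_1 = 6.4965
D_2 = 7.3528
D_3 = 8.3219
Terminal value at t=3: TV = D_4/(r−g) = 8.6048/(0.151−0.034) = 73.5454
P₀ = 6.4965/(1+0.151)^1 + 7.3528/(1+0.151)^2 + 8.3219/(1+0.151)^3 + 73.5454/(1+0.151)^3 = 64.8832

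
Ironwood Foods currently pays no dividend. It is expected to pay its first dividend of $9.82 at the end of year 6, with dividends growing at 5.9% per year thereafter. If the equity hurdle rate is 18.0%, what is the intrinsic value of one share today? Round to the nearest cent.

$35.47

Deferred-dividend DDM. At t=5 the remaining stream is a growing perpetuity with first payment D_6 = 9.82.
V_5 = D_6/(r−g) = 9.82/(0.18−0.059) = 81.1570
P₀ = V_5/(1+r)^5 = 81.1570/(1+0.18)^5 = 35.4745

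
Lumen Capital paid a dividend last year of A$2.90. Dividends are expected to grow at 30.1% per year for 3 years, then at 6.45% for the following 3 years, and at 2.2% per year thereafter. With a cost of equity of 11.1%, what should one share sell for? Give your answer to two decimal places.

Three-stage DDM. Project D₁…D_6; terminal Gordon value at t=6 with g = 0.022; discount at r = 0.111.
D_1 = 3.7729
D_2 = 4.9085
D_3 = 6.3860
D_4 = 6.7979
D_5 = 7.2364
D_6 = 7.7031
TV_6 = 7.8726/(0.111−0.022) = 88.4561
P₀ = Σ Dₜ/(1+r)ᵗ + TV_6/(1+r)^6 = 71.9001

A$71.90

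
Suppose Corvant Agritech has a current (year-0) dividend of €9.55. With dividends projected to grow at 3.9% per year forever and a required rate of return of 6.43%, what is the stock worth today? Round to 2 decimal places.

€392.19

Gordon growth model: P₀ = D₁/(r − g). D₁ = 9.55 × (1 + 0.039) = 9.9224.
P₀ = 9.9224 / (0.0643 − 0.039) = 9.9224 / 0.0253 = 392.1917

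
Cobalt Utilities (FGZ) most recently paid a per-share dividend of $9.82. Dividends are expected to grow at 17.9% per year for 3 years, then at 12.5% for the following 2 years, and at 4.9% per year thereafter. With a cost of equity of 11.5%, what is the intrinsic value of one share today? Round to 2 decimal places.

Three-stage DDM. Project D₁…D_5; terminal Gordon value at t=5 with g = 0.049; discount at r = 0.115.
D_1 = 11.5778
D_2 = 13.6502
D_3 = 16.0936
D_4 = 18.1053
D_5 = 20.3684
TV_5 = 21.3665/(0.115−0.049) = 323.7349
P₀ = Σ Dₜ/(1+r)ᵗ + TV_5/(1+r)^5 = 244.3580

$244.36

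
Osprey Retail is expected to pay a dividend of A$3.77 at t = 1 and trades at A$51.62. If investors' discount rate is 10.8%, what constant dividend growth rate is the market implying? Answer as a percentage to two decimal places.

3.50%

From P₀ = D₁/(r − g), the implied growth is g = r − D₁/P₀.
g = 0.108 − 3.77/51.62 = 0.108 − 0.07303 = 0.03497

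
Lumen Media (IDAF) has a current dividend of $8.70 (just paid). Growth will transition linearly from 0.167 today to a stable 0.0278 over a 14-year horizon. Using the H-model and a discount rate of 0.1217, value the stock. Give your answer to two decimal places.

$185.51

H-model: P₀ = D₀[(1+g_L) + H(g_S−g_L)]/(r−g_L), with H = 14/2 = 7.
P₀ = 8.70 × [(1+0.0278) + 7×(0.167−0.0278)] / (0.1217−0.0278)
   = 8.70 × 2.0022 / 0.0939 = 185.5073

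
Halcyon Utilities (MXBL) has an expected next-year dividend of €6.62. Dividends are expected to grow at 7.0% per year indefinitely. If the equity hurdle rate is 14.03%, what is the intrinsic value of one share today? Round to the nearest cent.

Gordon growth model: P₀ = D₁/(r − g), with D₁ = 6.62 given directly.
P₀ = 6.6200 / (0.1403 − 0.07) = 6.6200 / 0.0703 = 94.1679

€94.17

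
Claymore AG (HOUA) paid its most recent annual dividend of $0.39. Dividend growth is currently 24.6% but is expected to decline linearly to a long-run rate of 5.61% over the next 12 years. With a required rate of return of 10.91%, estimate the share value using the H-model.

H-model: P₀ = D₀[(1+g_L) + H(g_S−g_L)]/(r−g_L), with H = 12/2 = 6.
P₀ = 0.39 × [(1+0.0561) + 6×(0.246−0.0561)] / (0.1091−0.0561)
   = 0.39 × 2.1955 / 0.053 = 16.1556

$16.16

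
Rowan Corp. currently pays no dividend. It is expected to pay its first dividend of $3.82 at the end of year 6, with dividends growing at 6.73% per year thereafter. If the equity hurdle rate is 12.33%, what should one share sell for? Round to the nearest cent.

Deferred-dividend DDM. At t=5 the remaining stream is a growing perpetuity with first payment D_6 = 3.82.
V_5 = D_6/(r−g) = 3.82/(0.1233−0.0673) = 68.2143
P₀ = V_5/(1+r)^5 = 68.2143/(1+0.1233)^5 = 38.1414

$38.14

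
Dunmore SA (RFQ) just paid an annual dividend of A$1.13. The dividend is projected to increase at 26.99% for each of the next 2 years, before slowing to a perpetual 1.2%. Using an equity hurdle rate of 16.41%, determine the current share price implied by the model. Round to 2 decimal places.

A$11.52

Two-stage DDM. Project D₁…D_2 at 0.2699, terminal growth 0.012, discount at r = 0.1641.
D_1 = 1.4350
D_2 = 1.8223
Terminal value at t=2: TV = D_3/(r−g) = 1.8442/(0.1641−0.012) = 12.1246
P₀ = 1.4350/(1+0.1641)^1 + 1.8223/(1+0.1641)^2 + 12.1246/(1+0.1641)^2 = 11.5247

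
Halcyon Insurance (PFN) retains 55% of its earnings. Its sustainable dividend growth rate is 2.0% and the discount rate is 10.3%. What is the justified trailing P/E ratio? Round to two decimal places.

Payout ratio b = 1 − 0.55 = 0.45.
Justified trailing P/E = b(1+g)/(r−g) = 0.45×(1+0.02)/(0.103−0.02) = 5.5301

5.53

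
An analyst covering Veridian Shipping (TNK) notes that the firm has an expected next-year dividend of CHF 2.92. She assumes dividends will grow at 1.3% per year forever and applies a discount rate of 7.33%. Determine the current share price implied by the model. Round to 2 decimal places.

Gordon growth model: P₀ = D₁/(r − g), with D₁ = 2.92 given directly.
P₀ = 2.9200 / (0.0733 − 0.013) = 2.9200 / 0.0603 = 48.4245

CHF 48.42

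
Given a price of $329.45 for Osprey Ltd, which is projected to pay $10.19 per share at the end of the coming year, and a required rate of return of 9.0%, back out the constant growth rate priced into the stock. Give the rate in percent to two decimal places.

5.91%

From P₀ = D₁/(r − g), the implied growth is g = r − D₁/P₀.
g = 0.09 − 10.19/329.45 = 0.09 − 0.03093 = 0.05907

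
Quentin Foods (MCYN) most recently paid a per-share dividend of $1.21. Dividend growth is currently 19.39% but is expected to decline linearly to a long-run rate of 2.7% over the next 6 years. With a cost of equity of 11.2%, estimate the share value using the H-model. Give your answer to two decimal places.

H-model: P₀ = D₀[(1+g_L) + H(g_S−g_L)]/(r−g_L), with H = 6/2 = 3.
P₀ = 1.21 × [(1+0.027) + 3×(0.1939−0.027)] / (0.112−0.027)
   = 1.21 × 1.5277 / 0.085 = 21.7473

$21.75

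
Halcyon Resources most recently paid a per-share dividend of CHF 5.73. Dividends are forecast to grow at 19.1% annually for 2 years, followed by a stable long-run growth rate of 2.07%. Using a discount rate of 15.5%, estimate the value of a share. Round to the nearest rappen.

CHF 58.31

Two-stage DDM. Project D₁…D_2 at 0.191, terminal growth 0.0207, discount at r = 0.155.
D_1 = 6.8244
D_2 = 8.1279
Terminal value at t=2: TV = D_3/(r−g) = 8.2961/(0.155−0.0207) = 61.7732
P₀ = 6.8244/(1+0.155)^1 + 8.1279/(1+0.155)^2 + 61.7732/(1+0.155)^2 = 58.3073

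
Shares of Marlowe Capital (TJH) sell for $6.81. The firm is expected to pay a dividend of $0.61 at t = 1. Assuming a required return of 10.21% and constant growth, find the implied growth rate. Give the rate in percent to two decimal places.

1.25%

From P₀ = D₁/(r − g), the implied growth is g = r − D₁/P₀.
g = 0.1021 − 0.61/6.81 = 0.1021 − 0.08957 = 0.01253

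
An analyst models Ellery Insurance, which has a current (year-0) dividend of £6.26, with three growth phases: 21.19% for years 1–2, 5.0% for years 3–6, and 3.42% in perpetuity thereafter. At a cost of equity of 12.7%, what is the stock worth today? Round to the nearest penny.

£99.09

Three-stage DDM. Project D₁…D_6; terminal Gordon value at t=6 with g = 0.0342; discount at r = 0.127.
D_1 = 7.5865
D_2 = 9.1941
D_3 = 9.6538
D_4 = 10.1365
D_5 = 10.6433
D_6 = 11.1755
TV_6 = 11.5577/(0.127−0.0342) = 124.5437
P₀ = Σ Dₜ/(1+r)ᵗ + TV_6/(1+r)^6 = 99.0883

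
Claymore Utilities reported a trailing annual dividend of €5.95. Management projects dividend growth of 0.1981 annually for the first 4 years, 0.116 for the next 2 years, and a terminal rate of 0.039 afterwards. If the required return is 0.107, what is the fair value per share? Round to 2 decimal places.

Three-stage DDM. Project D₁…D_6; terminal Gordon value at t=6 with g = 0.039; discount at r = 0.107.
D_1 = 7.1287
D_2 = 8.5409
D_3 = 10.2328
D_4 = 12.2600
D_5 = 13.6821
D_6 = 15.2692
TV_6 = 15.8647/(0.107−0.039) = 233.3051
P₀ = Σ Dₜ/(1+r)ᵗ + TV_6/(1+r)^6 = 172.4203

€172.42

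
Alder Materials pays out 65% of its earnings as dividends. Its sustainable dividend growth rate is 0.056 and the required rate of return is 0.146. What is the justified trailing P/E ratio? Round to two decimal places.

Justified trailing P/E = b(1+g)/(r−g) = 0.65×(1+0.056)/(0.146−0.056) = 7.6267

7.63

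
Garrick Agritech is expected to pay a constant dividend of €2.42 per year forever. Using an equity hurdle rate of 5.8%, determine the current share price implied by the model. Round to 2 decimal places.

€41.72

Zero-growth DDM (perpetuity): P₀ = D/r = 2.42 / 0.058 = 41.7241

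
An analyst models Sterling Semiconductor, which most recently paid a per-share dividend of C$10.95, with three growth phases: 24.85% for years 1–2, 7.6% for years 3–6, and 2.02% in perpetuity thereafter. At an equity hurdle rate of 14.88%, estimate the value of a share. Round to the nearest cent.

C$147.84

Three-stage DDM. Project D₁…D_6; terminal Gordon value at t=6 with g = 0.0202; discount at r = 0.1488.
D_1 = 13.6711
D_2 = 17.0683
D_3 = 18.3655
D_4 = 19.7613
D_5 = 21.2632
D_6 = 22.8792
TV_6 = 23.3413/(0.1488−0.0202) = 181.5034
P₀ = Σ Dₜ/(1+r)ᵗ + TV_6/(1+r)^6 = 147.8351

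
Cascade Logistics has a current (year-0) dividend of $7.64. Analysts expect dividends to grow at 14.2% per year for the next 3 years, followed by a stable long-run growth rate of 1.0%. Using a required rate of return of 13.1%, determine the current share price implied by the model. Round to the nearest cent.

Two-stage DDM. Project D₁…D_3 at 0.142, terminal growth 0.01, discount at r = 0.131.
D_1 = 8.7249
D_2 = 9.9638
D_3 = 11.3787
Terminal value at t=3: TV = D_4/(r−g) = 11.4925/(0.131−0.01) = 94.9790
P₀ = 8.7249/(1+0.131)^1 + 9.9638/(1+0.131)^2 + 11.3787/(1+0.131)^3 + 94.9790/(1+0.131)^3 = 89.0195

$89.02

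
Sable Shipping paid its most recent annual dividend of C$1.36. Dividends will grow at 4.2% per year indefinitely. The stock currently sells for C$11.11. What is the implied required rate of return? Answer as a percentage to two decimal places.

Rearranging the constant-growth DDM: r = D₁/P₀ + g.
D₁ = 1.36 × (1 + 0.042) = 1.4171.
r = 1.4171 / 11.11 + 0.042 = 0.12755 + 0.042 = 0.16955

16.96%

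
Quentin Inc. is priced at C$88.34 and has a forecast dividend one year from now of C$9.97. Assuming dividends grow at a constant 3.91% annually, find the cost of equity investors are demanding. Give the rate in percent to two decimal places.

Rearranging the constant-growth DDM: r = D₁/P₀ + g.
r = 9.9700 / 88.34 + 0.0391 = 0.11286 + 0.0391 = 0.15196

15.20%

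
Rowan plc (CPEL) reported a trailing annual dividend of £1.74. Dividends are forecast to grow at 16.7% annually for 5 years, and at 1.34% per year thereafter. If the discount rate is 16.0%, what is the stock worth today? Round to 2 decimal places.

Two-stage DDM. Project D₁…D_5 at 0.167, terminal growth 0.0134, discount at r = 0.16.
D_1 = 2.0306
D_2 = 2.3697
D_3 = 2.7654
D_4 = 3.2273
D_5 = 3.7662
Terminal value at t=5: TV = D_6/(r−g) = 3.8167/(0.16−0.0134) = 26.0346
P₀ = 2.0306/(1+0.16)^1 + 2.3697/(1+0.16)^2 + 2.7654/(1+0.16)^3 + 3.2273/(1+0.16)^4 + 3.7662/(1+0.16)^5 + 26.0346/(1+0.16)^5 = 21.2542

£21.25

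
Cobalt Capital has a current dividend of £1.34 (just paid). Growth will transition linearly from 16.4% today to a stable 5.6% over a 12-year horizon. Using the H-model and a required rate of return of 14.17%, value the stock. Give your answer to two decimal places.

£26.64

H-model: P₀ = D₀[(1+g_L) + H(g_S−g_L)]/(r−g_L), with H = 12/2 = 6.
P₀ = 1.34 × [(1+0.056) + 6×(0.164−0.056)] / (0.1417−0.056)
   = 1.34 × 1.7040 / 0.0857 = 26.6436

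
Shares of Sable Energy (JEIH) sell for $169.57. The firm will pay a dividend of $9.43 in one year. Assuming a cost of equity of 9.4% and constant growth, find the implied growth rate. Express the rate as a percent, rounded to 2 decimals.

3.84%

From P₀ = D₁/(r − g), the implied growth is g = r − D₁/P₀.
g = 0.094 − 9.43/169.57 = 0.094 − 0.05561 = 0.03839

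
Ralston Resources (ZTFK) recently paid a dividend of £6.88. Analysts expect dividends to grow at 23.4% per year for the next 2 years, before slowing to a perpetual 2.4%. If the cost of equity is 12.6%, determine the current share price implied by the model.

£98.76

Two-stage DDM. Project D₁…D_2 at 0.234, terminal growth 0.024, discount at r = 0.126.
D_1 = 8.4899
D_2 = 10.4766
Terminal value at t=2: TV = D_3/(r−g) = 10.7280/(0.126−0.024) = 105.1765
P₀ = 8.4899/(1+0.126)^1 + 10.4766/(1+0.126)^2 + 105.1765/(1+0.126)^2 = 98.7578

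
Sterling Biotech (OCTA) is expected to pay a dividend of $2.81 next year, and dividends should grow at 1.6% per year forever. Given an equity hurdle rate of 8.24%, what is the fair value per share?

Gordon growth model: P₀ = D₁/(r − g), with D₁ = 2.81 given directly.
P₀ = 2.8100 / (0.0824 − 0.016) = 2.8100 / 0.0664 = 42.3193

$42.32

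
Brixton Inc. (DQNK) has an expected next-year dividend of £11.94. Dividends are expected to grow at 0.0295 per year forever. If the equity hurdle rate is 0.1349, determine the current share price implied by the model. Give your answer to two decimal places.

Gordon growth model: P₀ = D₁/(r − g), with D₁ = 11.94 given directly.
P₀ = 11.9400 / (0.1349 − 0.0295) = 11.9400 / 0.1054 = 113.2827

£113.28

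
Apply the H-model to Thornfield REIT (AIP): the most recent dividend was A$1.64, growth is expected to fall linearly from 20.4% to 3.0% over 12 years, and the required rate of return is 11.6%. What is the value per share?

H-model: P₀ = D₀[(1+g_L) + H(g_S−g_L)]/(r−g_L), with H = 12/2 = 6.
P₀ = 1.64 × [(1+0.03) + 6×(0.204−0.03)] / (0.116−0.03)
   = 1.64 × 2.0740 / 0.086 = 39.5507

A$39.55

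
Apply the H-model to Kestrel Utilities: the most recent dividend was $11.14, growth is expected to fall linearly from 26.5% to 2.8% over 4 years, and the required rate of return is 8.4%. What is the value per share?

$298.79

H-model: P₀ = D₀[(1+g_L) + H(g_S−g_L)]/(r−g_L), with H = 4/2 = 2.
P₀ = 11.14 × [(1+0.028) + 2×(0.265−0.028)] / (0.084−0.028)
   = 11.14 × 1.5020 / 0.056 = 298.7907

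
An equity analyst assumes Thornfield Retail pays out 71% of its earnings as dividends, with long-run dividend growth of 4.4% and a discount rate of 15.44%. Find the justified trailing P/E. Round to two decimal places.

Justified trailing P/E = b(1+g)/(r−g) = 0.71×(1+0.044)/(0.1544−0.044) = 6.7141

6.71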